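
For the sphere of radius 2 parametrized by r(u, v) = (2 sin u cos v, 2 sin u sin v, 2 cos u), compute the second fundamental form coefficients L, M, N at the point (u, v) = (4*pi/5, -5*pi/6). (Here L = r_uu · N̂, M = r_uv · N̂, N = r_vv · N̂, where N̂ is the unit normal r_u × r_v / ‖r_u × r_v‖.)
L = -2;  M = 0;  N = -5/4 + sqrt(5)/4

Compute the unit normal N̂(u, v) = (sin(u)^2*cos(v)/Abs(sin(u)), sin(u)^2*sin(v)/Abs(sin(u)), sin(2*u)/(2*Abs(sin(u)))), and the second partials r_uu, r_uv, r_vv. Take dot products:
  L(u, v) = r_uu · N̂ = -2*sin(u)/Abs(sin(u)),
  M(u, v) = r_uv · N̂ = 0,
  N(u, v) = r_vv · N̂ = -2*sin(u)^3/Abs(sin(u)).
Evaluating at (u, v) = (4*pi/5, -5*pi/6):
  L = -2, M = 0, N = -5/4 + sqrt(5)/4.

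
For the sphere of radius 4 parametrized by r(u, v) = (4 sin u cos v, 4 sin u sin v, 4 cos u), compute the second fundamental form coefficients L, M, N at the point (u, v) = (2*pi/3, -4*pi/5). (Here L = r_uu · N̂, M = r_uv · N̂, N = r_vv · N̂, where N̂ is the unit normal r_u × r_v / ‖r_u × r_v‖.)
L = -4;  M = 0;  N = -3

Compute the unit normal N̂(u, v) = (sin(u)^2*cos(v)/Abs(sin(u)), sin(u)^2*sin(v)/Abs(sin(u)), sin(2*u)/(2*Abs(sin(u)))), and the second partials r_uu, r_uv, r_vv. Take dot products:
  L(u, v) = r_uu · N̂ = -4*sin(u)/Abs(sin(u)),
  M(u, v) = r_uv · N̂ = 0,
  N(u, v) = r_vv · N̂ = -4*sin(u)^3/Abs(sin(u)).
Evaluating at (u, v) = (2*pi/3, -4*pi/5):
  L = -4, M = 0, N = -3.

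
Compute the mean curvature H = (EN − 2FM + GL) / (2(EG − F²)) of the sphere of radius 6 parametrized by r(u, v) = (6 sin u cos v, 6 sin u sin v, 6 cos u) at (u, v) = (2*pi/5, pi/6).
H = -1/6

With E = 36, F = 0, G = 36*sin(u)^2, L = -6*sin(u)/Abs(sin(u)), M = 0, N = -6*sin(u)^3/Abs(sin(u)), assemble
  H = (EN − 2FM + GL) / (2(EG − F²)) = -sin(u)/(6*Abs(sin(u))).
At (u, v) = (2*pi/5, pi/6): H = -1/6.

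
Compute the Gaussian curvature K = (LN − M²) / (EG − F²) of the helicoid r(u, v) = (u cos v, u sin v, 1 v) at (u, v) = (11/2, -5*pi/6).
K = -16/15625

Coefficients of the first fundamental form: E = 1, F = 0, G = u^2 + 1.
Coefficients of the second fundamental form: L = 0, M = -1/sqrt(u^2 + 1), N = 0.
Assemble K = (LN − M²)/(EG − F²) = -1/(u^2 + 1)^2. At (u, v) = (11/2, -5*pi/6): K = -16/15625.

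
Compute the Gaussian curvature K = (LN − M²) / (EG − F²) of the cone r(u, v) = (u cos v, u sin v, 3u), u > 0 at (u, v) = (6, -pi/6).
K = 0

Coefficients of the first fundamental form: E = 10, F = 0, G = u^2.
Coefficients of the second fundamental form: L = 0, M = 0, N = 3*sqrt(10)*u^2/(10*Abs(u)).
Assemble K = (LN − M²)/(EG − F²) = 0. At (u, v) = (6, -pi/6): K = 0.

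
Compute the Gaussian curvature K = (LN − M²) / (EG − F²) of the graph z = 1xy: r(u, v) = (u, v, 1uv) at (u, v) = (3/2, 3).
K = -16/2401

Coefficients of the first fundamental form: E = v^2 + 1, F = u*v, G = u^2 + 1.
Coefficients of the second fundamental form: L = 0, M = 1/sqrt(u^2 + v^2 + 1), N = 0.
Assemble K = (LN − M²)/(EG − F²) = 1/((u^2*v^2 - (u^2 + 1)*(v^2 + 1))*(u^2 + v^2 + 1)). At (u, v) = (3/2, 3): K = -16/2401.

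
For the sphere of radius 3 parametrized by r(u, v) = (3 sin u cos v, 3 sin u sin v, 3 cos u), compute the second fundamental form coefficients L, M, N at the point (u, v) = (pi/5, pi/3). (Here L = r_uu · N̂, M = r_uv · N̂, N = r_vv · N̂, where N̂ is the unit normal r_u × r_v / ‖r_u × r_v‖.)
L = -3;  M = 0;  N = -15/8 + 3*sqrt(5)/8

Compute the unit normal N̂(u, v) = (sin(u)^2*cos(v)/Abs(sin(u)), sin(u)^2*sin(v)/Abs(sin(u)), sin(2*u)/(2*Abs(sin(u)))), and the second partials r_uu, r_uv, r_vv. Take dot products:
  L(u, v) = r_uu · N̂ = -3*sin(u)/Abs(sin(u)),
  M(u, v) = r_uv · N̂ = 0,
  N(u, v) = r_vv · N̂ = -3*sin(u)^3/Abs(sin(u)).
Evaluating at (u, v) = (pi/5, pi/3):
  L = -3, M = 0, N = -15/8 + 3*sqrt(5)/8.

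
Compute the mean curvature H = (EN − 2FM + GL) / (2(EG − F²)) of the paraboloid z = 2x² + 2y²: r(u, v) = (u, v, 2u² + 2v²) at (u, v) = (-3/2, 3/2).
H = 148*sqrt(73)/5329

With E = 16*u^2 + 1, F = 16*u*v, G = 16*v^2 + 1, L = 4/sqrt(16*u^2 + 16*v^2 + 1), M = 0, N = 4/sqrt(16*u^2 + 16*v^2 + 1), assemble
  H = (EN − 2FM + GL) / (2(EG − F²)) = 4*(8*u^2 + 8*v^2 + 1)/(16*u^2 + 16*v^2 + 1)^(3/2).
At (u, v) = (-3/2, 3/2): H = 148*sqrt(73)/5329.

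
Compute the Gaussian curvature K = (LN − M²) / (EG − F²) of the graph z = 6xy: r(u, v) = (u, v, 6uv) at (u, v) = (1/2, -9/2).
K = -36/546121

Coefficients of the first fundamental form: E = 36*v^2 + 1, F = 36*u*v, G = 36*u^2 + 1.
Coefficients of the second fundamental form: L = 0, M = 6/sqrt(36*u^2 + 36*v^2 + 1), N = 0.
Assemble K = (LN − M²)/(EG − F²) = -36/(1296*u^4 + 2592*u^2*v^2 + 72*u^2 + 1296*v^4 + 72*v^2 + 1). At (u, v) = (1/2, -9/2): K = -36/546121.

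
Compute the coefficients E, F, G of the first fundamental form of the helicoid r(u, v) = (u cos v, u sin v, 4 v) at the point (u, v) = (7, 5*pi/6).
E = 1;  F = 0;  G = 65

Partials: r_u = (cos(v), sin(v), 0), r_v = (-u*sin(v), u*cos(v), 4). As functions of (u, v):
  E = r_u · r_u = 1,
  F = r_u · r_v = 0,
  G = r_v · r_v = u^2 + 16.
Evaluating at (u, v) = (7, 5*pi/6): E = 1, F = 0, G = 65.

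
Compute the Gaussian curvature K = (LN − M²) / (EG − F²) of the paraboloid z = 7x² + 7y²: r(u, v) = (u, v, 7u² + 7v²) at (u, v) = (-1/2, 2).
K = 49/173889

Coefficients of the first fundamental form: E = 196*u^2 + 1, F = 196*u*v, G = 196*v^2 + 1.
Coefficients of the second fundamental form: L = 14/sqrt(196*u^2 + 196*v^2 + 1), M = 0, N = 14/sqrt(196*u^2 + 196*v^2 + 1).
Assemble K = (LN − M²)/(EG − F²) = 196/(38416*u^4 + 76832*u^2*v^2 + 392*u^2 + 38416*v^4 + 392*v^2 + 1). At (u, v) = (-1/2, 2): K = 49/173889.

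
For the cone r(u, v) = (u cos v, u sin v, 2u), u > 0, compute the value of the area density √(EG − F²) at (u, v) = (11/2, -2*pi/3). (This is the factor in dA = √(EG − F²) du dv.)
√(EG − F²)|_{(11/2, -2*pi/3)} = 11*sqrt(5)/2

E = 5, F = 0, G = u^2, so EG − F² = 5*u^2. Taking the positive square root: √(EG − F²) = sqrt(5)*Abs(u). At (u, v) = (11/2, -2*pi/3): 11*sqrt(5)/2.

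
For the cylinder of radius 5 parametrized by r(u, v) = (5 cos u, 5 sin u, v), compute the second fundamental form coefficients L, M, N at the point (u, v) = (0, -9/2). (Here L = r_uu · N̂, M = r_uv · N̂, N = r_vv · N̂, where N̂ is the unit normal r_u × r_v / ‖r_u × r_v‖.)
L = -5;  M = 0;  N = 0

Compute the unit normal N̂(u, v) = (cos(u), sin(u), 0), and the second partials r_uu, r_uv, r_vv. Take dot products:
  L(u, v) = r_uu · N̂ = -5,
  M(u, v) = r_uv · N̂ = 0,
  N(u, v) = r_vv · N̂ = 0.
Evaluating at (u, v) = (0, -9/2):
  L = -5, M = 0, N = 0.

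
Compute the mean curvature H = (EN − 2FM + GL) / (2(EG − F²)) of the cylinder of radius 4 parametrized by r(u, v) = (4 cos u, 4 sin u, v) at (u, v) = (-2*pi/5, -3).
H = -1/8

With E = 16, F = 0, G = 1, L = -4, M = 0, N = 0, assemble
  H = (EN − 2FM + GL) / (2(EG − F²)) = -1/8.
At (u, v) = (-2*pi/5, -3): H = -1/8.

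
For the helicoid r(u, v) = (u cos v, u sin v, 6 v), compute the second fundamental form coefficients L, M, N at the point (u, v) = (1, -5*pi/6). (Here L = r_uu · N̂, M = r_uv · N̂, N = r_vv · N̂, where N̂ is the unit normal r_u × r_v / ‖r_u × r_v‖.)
L = 0;  M = -6*sqrt(37)/37;  N = 0

Compute the unit normal N̂(u, v) = (6*sin(v)/sqrt(u^2 + 36), -6*cos(v)/sqrt(u^2 + 36), u/sqrt(u^2 + 36)), and the second partials r_uu, r_uv, r_vv. Take dot products:
  L(u, v) = r_uu · N̂ = 0,
  M(u, v) = r_uv · N̂ = -6/sqrt(u^2 + 36),
  N(u, v) = r_vv · N̂ = 0.
Evaluating at (u, v) = (1, -5*pi/6):
  L = 0, M = -6*sqrt(37)/37, N = 0.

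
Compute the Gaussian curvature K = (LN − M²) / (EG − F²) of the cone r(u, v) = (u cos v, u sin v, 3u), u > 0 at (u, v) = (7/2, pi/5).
K = 0

Coefficients of the first fundamental form: E = 10, F = 0, G = u^2.
Coefficients of the second fundamental form: L = 0, M = 0, N = 3*sqrt(10)*u^2/(10*Abs(u)).
Assemble K = (LN − M²)/(EG − F²) = 0. At (u, v) = (7/2, pi/5): K = 0.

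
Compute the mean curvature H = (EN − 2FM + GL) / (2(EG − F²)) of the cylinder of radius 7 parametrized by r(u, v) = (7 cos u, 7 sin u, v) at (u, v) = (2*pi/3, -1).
H = -1/14

With E = 49, F = 0, G = 1, L = -7, M = 0, N = 0, assemble
  H = (EN − 2FM + GL) / (2(EG − F²)) = -1/14.
At (u, v) = (2*pi/3, -1): H = -1/14.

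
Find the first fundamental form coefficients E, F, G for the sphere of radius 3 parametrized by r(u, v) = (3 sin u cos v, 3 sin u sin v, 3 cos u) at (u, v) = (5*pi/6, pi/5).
E = 9;  F = 0;  G = 9/4

Partials: r_u = (3*cos(u)*cos(v), 3*sin(v)*cos(u), -3*sin(u)), r_v = (-3*sin(u)*sin(v), 3*sin(u)*cos(v), 0). As functions of (u, v):
  E = r_u · r_u = 9,
  F = r_u · r_v = 0,
  G = r_v · r_v = 9*sin(u)^2.
Evaluating at (u, v) = (5*pi/6, pi/5): E = 9, F = 0, G = 9/4.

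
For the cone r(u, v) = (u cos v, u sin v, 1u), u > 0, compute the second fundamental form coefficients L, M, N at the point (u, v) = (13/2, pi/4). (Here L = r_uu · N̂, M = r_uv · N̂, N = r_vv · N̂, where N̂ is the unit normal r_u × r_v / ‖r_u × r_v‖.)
L = 0;  M = 0;  N = 13*sqrt(2)/4

Compute the unit normal N̂(u, v) = (-sqrt(2)*u*cos(v)/(2*Abs(u)), -sqrt(2)*u*sin(v)/(2*Abs(u)), sqrt(2)*u/(2*Abs(u))), and the second partials r_uu, r_uv, r_vv. Take dot products:
  L(u, v) = r_uu · N̂ = 0,
  M(u, v) = r_uv · N̂ = 0,
  N(u, v) = r_vv · N̂ = sqrt(2)*u^2/(2*Abs(u)).
Evaluating at (u, v) = (13/2, pi/4):
  L = 0, M = 0, N = 13*sqrt(2)/4.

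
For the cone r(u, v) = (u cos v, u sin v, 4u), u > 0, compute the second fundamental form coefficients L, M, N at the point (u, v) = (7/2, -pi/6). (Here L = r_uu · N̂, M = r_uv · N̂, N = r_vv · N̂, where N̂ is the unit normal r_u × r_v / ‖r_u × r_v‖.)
L = 0;  M = 0;  N = 14*sqrt(17)/17

Compute the unit normal N̂(u, v) = (-4*sqrt(17)*u*cos(v)/(17*Abs(u)), -4*sqrt(17)*u*sin(v)/(17*Abs(u)), sqrt(17)*u/(17*Abs(u))), and the second partials r_uu, r_uv, r_vv. Take dot products:
  L(u, v) = r_uu · N̂ = 0,
  M(u, v) = r_uv · N̂ = 0,
  N(u, v) = r_vv · N̂ = 4*sqrt(17)*u^2/(17*Abs(u)).
Evaluating at (u, v) = (7/2, -pi/6):
  L = 0, M = 0, N = 14*sqrt(17)/17.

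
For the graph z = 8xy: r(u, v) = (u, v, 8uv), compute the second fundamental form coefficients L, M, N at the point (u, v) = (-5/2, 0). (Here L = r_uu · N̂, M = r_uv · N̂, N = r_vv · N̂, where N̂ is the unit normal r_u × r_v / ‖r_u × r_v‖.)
L = 0;  M = 8*sqrt(401)/401;  N = 0

Compute the unit normal N̂(u, v) = (-8*v/sqrt(64*u^2 + 64*v^2 + 1), -8*u/sqrt(64*u^2 + 64*v^2 + 1), 1/sqrt(64*u^2 + 64*v^2 + 1)), and the second partials r_uu, r_uv, r_vv. Take dot products:
  L(u, v) = r_uu · N̂ = 0,
  M(u, v) = r_uv · N̂ = 8/sqrt(64*u^2 + 64*v^2 + 1),
  N(u, v) = r_vv · N̂ = 0.
Evaluating at (u, v) = (-5/2, 0):
  L = 0, M = 8*sqrt(401)/401, N = 0.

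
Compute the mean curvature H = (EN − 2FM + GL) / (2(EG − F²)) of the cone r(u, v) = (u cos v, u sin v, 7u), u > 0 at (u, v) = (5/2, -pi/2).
H = 7*sqrt(2)/50

With E = 50, F = 0, G = u^2, L = 0, M = 0, N = 7*sqrt(2)*u^2/(10*Abs(u)), assemble
  H = (EN − 2FM + GL) / (2(EG − F²)) = 7*sqrt(2)/(20*Abs(u)).
At (u, v) = (5/2, -pi/2): H = 7*sqrt(2)/50.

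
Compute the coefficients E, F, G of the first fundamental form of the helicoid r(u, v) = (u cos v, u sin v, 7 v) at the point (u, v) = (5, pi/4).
E = 1;  F = 0;  G = 74

Partials: r_u = (cos(v), sin(v), 0), r_v = (-u*sin(v), u*cos(v), 7). As functions of (u, v):
  E = r_u · r_u = 1,
  F = r_u · r_v = 0,
  G = r_v · r_v = u^2 + 49.
Evaluating at (u, v) = (5, pi/4): E = 1, F = 0, G = 74.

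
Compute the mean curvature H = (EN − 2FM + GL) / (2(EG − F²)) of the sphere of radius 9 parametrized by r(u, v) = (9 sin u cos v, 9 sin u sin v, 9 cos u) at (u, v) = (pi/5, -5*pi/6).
H = -1/9

With E = 81, F = 0, G = 81*sin(u)^2, L = -9*sin(u)/Abs(sin(u)), M = 0, N = -9*sin(u)^3/Abs(sin(u)), assemble
  H = (EN − 2FM + GL) / (2(EG − F²)) = -sin(u)/(9*Abs(sin(u))).
At (u, v) = (pi/5, -5*pi/6): H = -1/9.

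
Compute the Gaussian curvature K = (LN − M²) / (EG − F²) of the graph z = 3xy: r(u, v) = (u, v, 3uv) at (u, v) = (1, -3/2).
K = -144/14641

Coefficients of the first fundamental form: E = 9*v^2 + 1, F = 9*u*v, G = 9*u^2 + 1.
Coefficients of the second fundamental form: L = 0, M = 3/sqrt(9*u^2 + 9*v^2 + 1), N = 0.
Assemble K = (LN − M²)/(EG − F²) = -9/(81*u^4 + 162*u^2*v^2 + 18*u^2 + 81*v^4 + 18*v^2 + 1). At (u, v) = (1, -3/2): K = -144/14641.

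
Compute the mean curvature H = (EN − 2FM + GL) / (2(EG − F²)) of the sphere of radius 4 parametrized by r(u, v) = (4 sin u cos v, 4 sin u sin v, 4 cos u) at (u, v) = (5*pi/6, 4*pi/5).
H = -1/4

With E = 16, F = 0, G = 16*sin(u)^2, L = -4*sin(u)/Abs(sin(u)), M = 0, N = -4*sin(u)^3/Abs(sin(u)), assemble
  H = (EN − 2FM + GL) / (2(EG − F²)) = -sin(u)/(4*Abs(sin(u))).
At (u, v) = (5*pi/6, 4*pi/5): H = -1/4.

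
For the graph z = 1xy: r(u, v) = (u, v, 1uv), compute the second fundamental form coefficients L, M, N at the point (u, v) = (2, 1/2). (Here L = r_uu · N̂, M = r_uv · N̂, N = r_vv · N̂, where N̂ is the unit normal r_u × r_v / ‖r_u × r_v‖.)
L = 0;  M = 2*sqrt(21)/21;  N = 0

Compute the unit normal N̂(u, v) = (-v/sqrt(u^2 + v^2 + 1), -u/sqrt(u^2 + v^2 + 1), 1/sqrt(u^2 + v^2 + 1)), and the second partials r_uu, r_uv, r_vv. Take dot products:
  L(u, v) = r_uu · N̂ = 0,
  M(u, v) = r_uv · N̂ = 1/sqrt(u^2 + v^2 + 1),
  N(u, v) = r_vv · N̂ = 0.
Evaluating at (u, v) = (2, 1/2):
  L = 0, M = 2*sqrt(21)/21, N = 0.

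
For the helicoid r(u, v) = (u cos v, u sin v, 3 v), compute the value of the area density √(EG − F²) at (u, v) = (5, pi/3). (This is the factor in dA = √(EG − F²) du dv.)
√(EG − F²)|_{(5, pi/3)} = sqrt(34)

E = 1, F = 0, G = u^2 + 9, so EG − F² = u^2 + 9. Taking the positive square root: √(EG − F²) = sqrt(u^2 + 9). At (u, v) = (5, pi/3): sqrt(34).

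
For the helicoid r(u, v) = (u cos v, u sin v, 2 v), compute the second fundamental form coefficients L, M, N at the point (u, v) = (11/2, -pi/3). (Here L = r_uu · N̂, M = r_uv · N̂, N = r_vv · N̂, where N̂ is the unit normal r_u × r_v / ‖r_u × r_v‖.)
L = 0;  M = -4*sqrt(137)/137;  N = 0

Compute the unit normal N̂(u, v) = (2*sin(v)/sqrt(u^2 + 4), -2*cos(v)/sqrt(u^2 + 4), u/sqrt(u^2 + 4)), and the second partials r_uu, r_uv, r_vv. Take dot products:
  L(u, v) = r_uu · N̂ = 0,
  M(u, v) = r_uv · N̂ = -2/sqrt(u^2 + 4),
  N(u, v) = r_vv · N̂ = 0.
Evaluating at (u, v) = (11/2, -pi/3):
  L = 0, M = -4*sqrt(137)/137, N = 0.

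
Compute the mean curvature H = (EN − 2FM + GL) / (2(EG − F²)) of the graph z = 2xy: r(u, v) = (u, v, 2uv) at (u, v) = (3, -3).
H = 72*sqrt(73)/5329

With E = 4*v^2 + 1, F = 4*u*v, G = 4*u^2 + 1, L = 0, M = 2/sqrt(4*u^2 + 4*v^2 + 1), N = 0, assemble
  H = (EN − 2FM + GL) / (2(EG − F²)) = -8*u*v/(4*u^2 + 4*v^2 + 1)^(3/2).
At (u, v) = (3, -3): H = 72*sqrt(73)/5329.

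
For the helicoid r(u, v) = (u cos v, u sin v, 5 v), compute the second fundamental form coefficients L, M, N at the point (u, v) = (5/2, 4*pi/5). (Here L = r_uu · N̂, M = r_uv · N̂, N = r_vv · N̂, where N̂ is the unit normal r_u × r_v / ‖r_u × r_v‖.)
L = 0;  M = -2*sqrt(5)/5;  N = 0

Compute the unit normal N̂(u, v) = (5*sin(v)/sqrt(u^2 + 25), -5*cos(v)/sqrt(u^2 + 25), u/sqrt(u^2 + 25)), and the second partials r_uu, r_uv, r_vv. Take dot products:
  L(u, v) = r_uu · N̂ = 0,
  M(u, v) = r_uv · N̂ = -5/sqrt(u^2 + 25),
  N(u, v) = r_vv · N̂ = 0.
Evaluating at (u, v) = (5/2, 4*pi/5):
  L = 0, M = -2*sqrt(5)/5, N = 0.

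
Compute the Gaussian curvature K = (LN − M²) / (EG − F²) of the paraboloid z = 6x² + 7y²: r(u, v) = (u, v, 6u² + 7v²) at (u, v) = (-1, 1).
K = 168/116281

Coefficients of the first fundamental form: E = 144*u^2 + 1, F = 168*u*v, G = 196*v^2 + 1.
Coefficients of the second fundamental form: L = 12/sqrt(144*u^2 + 196*v^2 + 1), M = 0, N = 14/sqrt(144*u^2 + 196*v^2 + 1).
Assemble K = (LN − M²)/(EG − F²) = 168/(20736*u^4 + 56448*u^2*v^2 + 288*u^2 + 38416*v^4 + 392*v^2 + 1). At (u, v) = (-1, 1): K = 168/116281.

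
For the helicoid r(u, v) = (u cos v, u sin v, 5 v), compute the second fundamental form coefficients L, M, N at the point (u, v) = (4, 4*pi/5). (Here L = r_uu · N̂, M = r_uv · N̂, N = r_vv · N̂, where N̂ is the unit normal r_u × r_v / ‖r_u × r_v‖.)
L = 0;  M = -5*sqrt(41)/41;  N = 0

Compute the unit normal N̂(u, v) = (5*sin(v)/sqrt(u^2 + 25), -5*cos(v)/sqrt(u^2 + 25), u/sqrt(u^2 + 25)), and the second partials r_uu, r_uv, r_vv. Take dot products:
  L(u, v) = r_uu · N̂ = 0,
  M(u, v) = r_uv · N̂ = -5/sqrt(u^2 + 25),
  N(u, v) = r_vv · N̂ = 0.
Evaluating at (u, v) = (4, 4*pi/5):
  L = 0, M = -5*sqrt(41)/41, N = 0.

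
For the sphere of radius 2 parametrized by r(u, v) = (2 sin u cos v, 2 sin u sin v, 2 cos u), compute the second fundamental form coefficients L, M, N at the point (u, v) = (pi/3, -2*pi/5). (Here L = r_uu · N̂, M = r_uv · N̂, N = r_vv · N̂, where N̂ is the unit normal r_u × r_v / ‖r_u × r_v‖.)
L = -2;  M = 0;  N = -3/2

Compute the unit normal N̂(u, v) = (sin(u)^2*cos(v)/Abs(sin(u)), sin(u)^2*sin(v)/Abs(sin(u)), sin(2*u)/(2*Abs(sin(u)))), and the second partials r_uu, r_uv, r_vv. Take dot products:
  L(u, v) = r_uu · N̂ = -2*sin(u)/Abs(sin(u)),
  M(u, v) = r_uv · N̂ = 0,
  N(u, v) = r_vv · N̂ = -2*sin(u)^3/Abs(sin(u)).
Evaluating at (u, v) = (pi/3, -2*pi/5):
  L = -2, M = 0, N = -3/2.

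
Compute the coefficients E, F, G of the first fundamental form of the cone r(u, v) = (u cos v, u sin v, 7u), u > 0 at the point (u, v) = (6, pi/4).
E = 50;  F = 0;  G = 36

Partials: r_u = (cos(v), sin(v), 7), r_v = (-u*sin(v), u*cos(v), 0). As functions of (u, v):
  E = r_u · r_u = 50,
  F = r_u · r_v = 0,
  G = r_v · r_v = u^2.
Evaluating at (u, v) = (6, pi/4): E = 50, F = 0, G = 36.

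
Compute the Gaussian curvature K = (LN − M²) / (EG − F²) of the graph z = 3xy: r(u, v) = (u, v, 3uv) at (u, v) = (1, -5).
K = -9/55225

Coefficients of the first fundamental form: E = 9*v^2 + 1, F = 9*u*v, G = 9*u^2 + 1.
Coefficients of the second fundamental form: L = 0, M = 3/sqrt(9*u^2 + 9*v^2 + 1), N = 0.
Assemble K = (LN − M²)/(EG − F²) = -9/(81*u^4 + 162*u^2*v^2 + 18*u^2 + 81*v^4 + 18*v^2 + 1). At (u, v) = (1, -5): K = -9/55225.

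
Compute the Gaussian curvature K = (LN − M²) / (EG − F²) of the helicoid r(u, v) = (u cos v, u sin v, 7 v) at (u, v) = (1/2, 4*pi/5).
K = -784/38809

Coefficients of the first fundamental form: E = 1, F = 0, G = u^2 + 49.
Coefficients of the second fundamental form: L = 0, M = -7/sqrt(u^2 + 49), N = 0.
Assemble K = (LN − M²)/(EG − F²) = -49/(u^2 + 49)^2. At (u, v) = (1/2, 4*pi/5): K = -784/38809.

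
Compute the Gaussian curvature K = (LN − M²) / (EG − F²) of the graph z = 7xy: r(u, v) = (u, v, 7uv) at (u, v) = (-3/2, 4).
K = -784/12823561

Coefficients of the first fundamental form: E = 49*v^2 + 1, F = 49*u*v, G = 49*u^2 + 1.
Coefficients of the second fundamental form: L = 0, M = 7/sqrt(49*u^2 + 49*v^2 + 1), N = 0.
Assemble K = (LN − M²)/(EG − F²) = -49/(2401*u^4 + 4802*u^2*v^2 + 98*u^2 + 2401*v^4 + 98*v^2 + 1). At (u, v) = (-3/2, 4): K = -784/12823561.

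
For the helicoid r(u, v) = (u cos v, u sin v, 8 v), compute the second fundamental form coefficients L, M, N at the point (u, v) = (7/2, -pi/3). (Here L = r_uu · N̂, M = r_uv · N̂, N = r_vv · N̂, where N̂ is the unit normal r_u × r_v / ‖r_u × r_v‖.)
L = 0;  M = -16*sqrt(305)/305;  N = 0

Compute the unit normal N̂(u, v) = (8*sin(v)/sqrt(u^2 + 64), -8*cos(v)/sqrt(u^2 + 64), u/sqrt(u^2 + 64)), and the second partials r_uu, r_uv, r_vv. Take dot products:
  L(u, v) = r_uu · N̂ = 0,
  M(u, v) = r_uv · N̂ = -8/sqrt(u^2 + 64),
  N(u, v) = r_vv · N̂ = 0.
Evaluating at (u, v) = (7/2, -pi/3):
  L = 0, M = -16*sqrt(305)/305, N = 0.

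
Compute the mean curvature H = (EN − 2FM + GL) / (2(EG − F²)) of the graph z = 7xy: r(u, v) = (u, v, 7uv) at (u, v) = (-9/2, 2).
H = 24696*sqrt(4757)/22629049

With E = 49*v^2 + 1, F = 49*u*v, G = 49*u^2 + 1, L = 0, M = 7/sqrt(49*u^2 + 49*v^2 + 1), N = 0, assemble
  H = (EN − 2FM + GL) / (2(EG − F²)) = -343*u*v/(49*u^2 + 49*v^2 + 1)^(3/2).
At (u, v) = (-9/2, 2): H = 24696*sqrt(4757)/22629049.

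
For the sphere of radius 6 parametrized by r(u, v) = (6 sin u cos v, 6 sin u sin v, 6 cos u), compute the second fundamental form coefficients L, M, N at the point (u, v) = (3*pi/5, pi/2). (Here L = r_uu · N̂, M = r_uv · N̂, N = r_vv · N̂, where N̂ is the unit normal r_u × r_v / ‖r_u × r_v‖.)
L = -6;  M = 0;  N = -15/4 - 3*sqrt(5)/4

Compute the unit normal N̂(u, v) = (sin(u)^2*cos(v)/Abs(sin(u)), sin(u)^2*sin(v)/Abs(sin(u)), sin(2*u)/(2*Abs(sin(u)))), and the second partials r_uu, r_uv, r_vv. Take dot products:
  L(u, v) = r_uu · N̂ = -6*sin(u)/Abs(sin(u)),
  M(u, v) = r_uv · N̂ = 0,
  N(u, v) = r_vv · N̂ = -6*sin(u)^3/Abs(sin(u)).
Evaluating at (u, v) = (3*pi/5, pi/2):
  L = -6, M = 0, N = -15/4 - 3*sqrt(5)/4.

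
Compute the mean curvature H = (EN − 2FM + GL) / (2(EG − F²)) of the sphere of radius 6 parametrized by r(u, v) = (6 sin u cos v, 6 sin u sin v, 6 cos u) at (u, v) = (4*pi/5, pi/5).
H = -1/6

With E = 36, F = 0, G = 36*sin(u)^2, L = -6*sin(u)/Abs(sin(u)), M = 0, N = -6*sin(u)^3/Abs(sin(u)), assemble
  H = (EN − 2FM + GL) / (2(EG − F²)) = -sin(u)/(6*Abs(sin(u))).
At (u, v) = (4*pi/5, pi/5): H = -1/6.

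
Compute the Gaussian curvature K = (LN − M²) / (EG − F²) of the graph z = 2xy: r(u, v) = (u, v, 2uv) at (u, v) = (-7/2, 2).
K = -1/1089

Coefficients of the first fundamental form: E = 4*v^2 + 1, F = 4*u*v, G = 4*u^2 + 1.
Coefficients of the second fundamental form: L = 0, M = 2/sqrt(4*u^2 + 4*v^2 + 1), N = 0.
Assemble K = (LN − M²)/(EG − F²) = -4/(16*u^4 + 32*u^2*v^2 + 8*u^2 + 16*v^4 + 8*v^2 + 1). At (u, v) = (-7/2, 2): K = -1/1089.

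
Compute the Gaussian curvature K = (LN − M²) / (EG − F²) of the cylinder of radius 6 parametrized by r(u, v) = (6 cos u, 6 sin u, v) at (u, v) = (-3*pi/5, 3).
K = 0

Coefficients of the first fundamental form: E = 36, F = 0, G = 1.
Coefficients of the second fundamental form: L = -6, M = 0, N = 0.
Assemble K = (LN − M²)/(EG − F²) = 0. At (u, v) = (-3*pi/5, 3): K = 0.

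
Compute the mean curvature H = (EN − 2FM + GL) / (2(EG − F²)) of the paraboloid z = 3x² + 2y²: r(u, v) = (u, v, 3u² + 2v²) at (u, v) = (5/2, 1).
H = 503*sqrt(2)/5324

With E = 36*u^2 + 1, F = 24*u*v, G = 16*v^2 + 1, L = 6/sqrt(36*u^2 + 16*v^2 + 1), M = 0, N = 4/sqrt(36*u^2 + 16*v^2 + 1), assemble
  H = (EN − 2FM + GL) / (2(EG − F²)) = (72*u^2 + 48*v^2 + 5)/(36*u^2 + 16*v^2 + 1)^(3/2).
At (u, v) = (5/2, 1): H = 503*sqrt(2)/5324.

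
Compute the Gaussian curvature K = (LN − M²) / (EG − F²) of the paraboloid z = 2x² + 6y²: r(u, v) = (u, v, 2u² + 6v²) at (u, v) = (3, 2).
K = 48/519841

Coefficients of the first fundamental form: E = 16*u^2 + 1, F = 48*u*v, G = 144*v^2 + 1.
Coefficients of the second fundamental form: L = 4/sqrt(16*u^2 + 144*v^2 + 1), M = 0, N = 12/sqrt(16*u^2 + 144*v^2 + 1).
Assemble K = (LN − M²)/(EG − F²) = 48/(256*u^4 + 4608*u^2*v^2 + 32*u^2 + 20736*v^4 + 288*v^2 + 1). At (u, v) = (3, 2): K = 48/519841.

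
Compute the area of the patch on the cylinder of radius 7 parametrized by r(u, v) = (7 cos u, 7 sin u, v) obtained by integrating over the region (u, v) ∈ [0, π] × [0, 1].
Area = 7*pi

Area = ∫∫ √(EG − F²) du dv with √(EG − F²) = 7. Integrating over [0, π] × [0, 1] gives 7*pi.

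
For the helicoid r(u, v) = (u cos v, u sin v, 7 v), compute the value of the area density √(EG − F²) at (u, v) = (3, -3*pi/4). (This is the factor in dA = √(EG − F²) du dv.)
√(EG − F²)|_{(3, -3*pi/4)} = sqrt(58)

E = 1, F = 0, G = u^2 + 49, so EG − F² = u^2 + 49. Taking the positive square root: √(EG − F²) = sqrt(u^2 + 49). At (u, v) = (3, -3*pi/4): sqrt(58).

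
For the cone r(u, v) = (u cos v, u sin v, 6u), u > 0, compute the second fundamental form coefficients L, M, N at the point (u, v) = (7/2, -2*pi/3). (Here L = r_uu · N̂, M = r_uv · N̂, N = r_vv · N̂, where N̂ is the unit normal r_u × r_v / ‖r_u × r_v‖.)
L = 0;  M = 0;  N = 21*sqrt(37)/37

Compute the unit normal N̂(u, v) = (-6*sqrt(37)*u*cos(v)/(37*Abs(u)), -6*sqrt(37)*u*sin(v)/(37*Abs(u)), sqrt(37)*u/(37*Abs(u))), and the second partials r_uu, r_uv, r_vv. Take dot products:
  L(u, v) = r_uu · N̂ = 0,
  M(u, v) = r_uv · N̂ = 0,
  N(u, v) = r_vv · N̂ = 6*sqrt(37)*u^2/(37*Abs(u)).
Evaluating at (u, v) = (7/2, -2*pi/3):
  L = 0, M = 0, N = 21*sqrt(37)/37.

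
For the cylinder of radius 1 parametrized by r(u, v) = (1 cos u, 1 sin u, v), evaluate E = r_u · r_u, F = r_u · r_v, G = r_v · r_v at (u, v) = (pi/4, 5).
E = 1;  F = 0;  G = 1

Partials: r_u = (-sin(u), cos(u), 0), r_v = (0, 0, 1). As functions of (u, v):
  E = r_u · r_u = 1,
  F = r_u · r_v = 0,
  G = r_v · r_v = 1.
Evaluating at (u, v) = (pi/4, 5): E = 1, F = 0, G = 1.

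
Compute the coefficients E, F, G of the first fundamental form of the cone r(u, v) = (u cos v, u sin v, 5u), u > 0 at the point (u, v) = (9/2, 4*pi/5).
E = 26;  F = 0;  G = 81/4

Partials: r_u = (cos(v), sin(v), 5), r_v = (-u*sin(v), u*cos(v), 0). As functions of (u, v):
  E = r_u · r_u = 26,
  F = r_u · r_v = 0,
  G = r_v · r_v = u^2.
Evaluating at (u, v) = (9/2, 4*pi/5): E = 26, F = 0, G = 81/4.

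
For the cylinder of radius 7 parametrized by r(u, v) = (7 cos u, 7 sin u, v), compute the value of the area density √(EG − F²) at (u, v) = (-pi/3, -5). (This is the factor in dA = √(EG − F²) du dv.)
√(EG − F²)|_{(-pi/3, -5)} = 7

E = 49, F = 0, G = 1, so EG − F² = 49. Taking the positive square root: √(EG − F²) = 7. At (u, v) = (-pi/3, -5): 7.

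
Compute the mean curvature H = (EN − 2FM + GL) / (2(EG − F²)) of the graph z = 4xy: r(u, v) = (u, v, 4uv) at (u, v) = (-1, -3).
H = -192*sqrt(161)/25921

With E = 16*v^2 + 1, F = 16*u*v, G = 16*u^2 + 1, L = 0, M = 4/sqrt(16*u^2 + 16*v^2 + 1), N = 0, assemble
  H = (EN − 2FM + GL) / (2(EG − F²)) = -64*u*v/(16*u^2 + 16*v^2 + 1)^(3/2).
At (u, v) = (-1, -3): H = -192*sqrt(161)/25921.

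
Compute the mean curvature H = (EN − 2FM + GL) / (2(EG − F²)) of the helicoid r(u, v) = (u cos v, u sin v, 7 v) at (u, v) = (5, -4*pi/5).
H = 0

With E = 1, F = 0, G = u^2 + 49, L = 0, M = -7/sqrt(u^2 + 49), N = 0, assemble
  H = (EN − 2FM + GL) / (2(EG − F²)) = 0.
At (u, v) = (5, -4*pi/5): H = 0.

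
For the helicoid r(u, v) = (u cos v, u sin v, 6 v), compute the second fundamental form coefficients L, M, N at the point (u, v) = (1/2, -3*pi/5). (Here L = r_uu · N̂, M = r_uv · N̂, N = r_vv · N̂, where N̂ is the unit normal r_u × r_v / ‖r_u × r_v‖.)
L = 0;  M = -12*sqrt(145)/145;  N = 0

Compute the unit normal N̂(u, v) = (6*sin(v)/sqrt(u^2 + 36), -6*cos(v)/sqrt(u^2 + 36), u/sqrt(u^2 + 36)), and the second partials r_uu, r_uv, r_vv. Take dot products:
  L(u, v) = r_uu · N̂ = 0,
  M(u, v) = r_uv · N̂ = -6/sqrt(u^2 + 36),
  N(u, v) = r_vv · N̂ = 0.
Evaluating at (u, v) = (1/2, -3*pi/5):
  L = 0, M = -12*sqrt(145)/145, N = 0.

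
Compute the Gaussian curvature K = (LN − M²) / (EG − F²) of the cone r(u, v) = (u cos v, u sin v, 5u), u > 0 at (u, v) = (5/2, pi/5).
K = 0

Coefficients of the first fundamental form: E = 26, F = 0, G = u^2.
Coefficients of the second fundamental form: L = 0, M = 0, N = 5*sqrt(26)*u^2/(26*Abs(u)).
Assemble K = (LN − M²)/(EG − F²) = 0. At (u, v) = (5/2, pi/5): K = 0.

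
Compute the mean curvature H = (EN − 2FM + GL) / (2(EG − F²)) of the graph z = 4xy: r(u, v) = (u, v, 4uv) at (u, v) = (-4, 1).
H = 256*sqrt(273)/74529

With E = 16*v^2 + 1, F = 16*u*v, G = 16*u^2 + 1, L = 0, M = 4/sqrt(16*u^2 + 16*v^2 + 1), N = 0, assemble
  H = (EN − 2FM + GL) / (2(EG − F²)) = -64*u*v/(16*u^2 + 16*v^2 + 1)^(3/2).
At (u, v) = (-4, 1): H = 256*sqrt(273)/74529.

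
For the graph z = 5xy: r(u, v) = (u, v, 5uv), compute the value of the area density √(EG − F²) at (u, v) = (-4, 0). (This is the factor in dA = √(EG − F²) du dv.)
√(EG − F²)|_{(-4, 0)} = sqrt(401)

E = 25*v^2 + 1, F = 25*u*v, G = 25*u^2 + 1, so EG − F² = 25*u^2 + 25*v^2 + 1. Taking the positive square root: √(EG − F²) = sqrt(25*u^2 + 25*v^2 + 1). At (u, v) = (-4, 0): sqrt(401).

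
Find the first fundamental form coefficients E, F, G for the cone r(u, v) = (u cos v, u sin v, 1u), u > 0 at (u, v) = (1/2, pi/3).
E = 2;  F = 0;  G = 1/4

Partials: r_u = (cos(v), sin(v), 1), r_v = (-u*sin(v), u*cos(v), 0). As functions of (u, v):
  E = r_u · r_u = 2,
  F = r_u · r_v = 0,
  G = r_v · r_v = u^2.
Evaluating at (u, v) = (1/2, pi/3): E = 2, F = 0, G = 1/4.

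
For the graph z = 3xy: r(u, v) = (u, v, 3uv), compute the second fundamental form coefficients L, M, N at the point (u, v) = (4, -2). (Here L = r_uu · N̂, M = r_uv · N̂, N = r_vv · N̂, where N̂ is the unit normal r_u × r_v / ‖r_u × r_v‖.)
L = 0;  M = 3*sqrt(181)/181;  N = 0

Compute the unit normal N̂(u, v) = (-3*v/sqrt(9*u^2 + 9*v^2 + 1), -3*u/sqrt(9*u^2 + 9*v^2 + 1), 1/sqrt(9*u^2 + 9*v^2 + 1)), and the second partials r_uu, r_uv, r_vv. Take dot products:
  L(u, v) = r_uu · N̂ = 0,
  M(u, v) = r_uv · N̂ = 3/sqrt(9*u^2 + 9*v^2 + 1),
  N(u, v) = r_vv · N̂ = 0.
Evaluating at (u, v) = (4, -2):
  L = 0, M = 3*sqrt(181)/181, N = 0.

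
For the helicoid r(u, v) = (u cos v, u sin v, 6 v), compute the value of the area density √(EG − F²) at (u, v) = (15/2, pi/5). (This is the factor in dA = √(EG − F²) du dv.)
√(EG − F²)|_{(15/2, pi/5)} = 3*sqrt(41)/2

E = 1, F = 0, G = u^2 + 36, so EG − F² = u^2 + 36. Taking the positive square root: √(EG − F²) = sqrt(u^2 + 36). At (u, v) = (15/2, pi/5): 3*sqrt(41)/2.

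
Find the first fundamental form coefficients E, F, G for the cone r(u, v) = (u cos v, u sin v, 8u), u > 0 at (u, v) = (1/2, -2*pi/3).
E = 65;  F = 0;  G = 1/4

Partials: r_u = (cos(v), sin(v), 8), r_v = (-u*sin(v), u*cos(v), 0). As functions of (u, v):
  E = r_u · r_u = 65,
  F = r_u · r_v = 0,
  G = r_v · r_v = u^2.
Evaluating at (u, v) = (1/2, -2*pi/3): E = 65, F = 0, G = 1/4.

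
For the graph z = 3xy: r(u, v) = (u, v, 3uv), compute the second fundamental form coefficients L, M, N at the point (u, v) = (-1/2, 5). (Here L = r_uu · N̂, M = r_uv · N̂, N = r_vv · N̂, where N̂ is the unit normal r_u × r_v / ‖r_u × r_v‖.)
L = 0;  M = 6*sqrt(913)/913;  N = 0

Compute the unit normal N̂(u, v) = (-3*v/sqrt(9*u^2 + 9*v^2 + 1), -3*u/sqrt(9*u^2 + 9*v^2 + 1), 1/sqrt(9*u^2 + 9*v^2 + 1)), and the second partials r_uu, r_uv, r_vv. Take dot products:
  L(u, v) = r_uu · N̂ = 0,
  M(u, v) = r_uv · N̂ = 3/sqrt(9*u^2 + 9*v^2 + 1),
  N(u, v) = r_vv · N̂ = 0.
Evaluating at (u, v) = (-1/2, 5):
  L = 0, M = 6*sqrt(913)/913, N = 0.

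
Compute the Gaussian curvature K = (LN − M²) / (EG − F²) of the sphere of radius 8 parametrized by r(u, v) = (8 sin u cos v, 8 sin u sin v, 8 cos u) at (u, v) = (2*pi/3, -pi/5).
K = 1/64

Coefficients of the first fundamental form: E = 64, F = 0, G = 64*sin(u)^2.
Coefficients of the second fundamental form: L = -8*sin(u)/Abs(sin(u)), M = 0, N = -8*sin(u)^3/Abs(sin(u)).
Assemble K = (LN − M²)/(EG − F²) = 1/64. At (u, v) = (2*pi/3, -pi/5): K = 1/64.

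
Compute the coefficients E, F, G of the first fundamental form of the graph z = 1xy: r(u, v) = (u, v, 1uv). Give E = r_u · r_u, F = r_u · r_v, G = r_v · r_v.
E = v^2 + 1;  F = u*v;  G = u^2 + 1

Compute partials: r_u = (1, 0, v), r_v = (0, 1, u). Then
  E = r_u · r_u = v^2 + 1,
  F = r_u · r_v = u*v,
  G = r_v · r_v = u^2 + 1.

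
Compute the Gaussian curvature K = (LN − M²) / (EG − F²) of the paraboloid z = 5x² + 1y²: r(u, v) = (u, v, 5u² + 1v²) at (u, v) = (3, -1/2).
K = 5/203401

Coefficients of the first fundamental form: E = 100*u^2 + 1, F = 20*u*v, G = 4*v^2 + 1.
Coefficients of the second fundamental form: L = 10/sqrt(100*u^2 + 4*v^2 + 1), M = 0, N = 2/sqrt(100*u^2 + 4*v^2 + 1).
Assemble K = (LN − M²)/(EG − F²) = 20/(10000*u^4 + 800*u^2*v^2 + 200*u^2 + 16*v^4 + 8*v^2 + 1). At (u, v) = (3, -1/2): K = 5/203401.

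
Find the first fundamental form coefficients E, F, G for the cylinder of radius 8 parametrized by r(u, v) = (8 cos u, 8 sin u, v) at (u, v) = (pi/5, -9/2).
E = 64;  F = 0;  G = 1

Partials: r_u = (-8*sin(u), 8*cos(u), 0), r_v = (0, 0, 1). As functions of (u, v):
  E = r_u · r_u = 64,
  F = r_u · r_v = 0,
  G = r_v · r_v = 1.
Evaluating at (u, v) = (pi/5, -9/2): E = 64, F = 0, G = 1.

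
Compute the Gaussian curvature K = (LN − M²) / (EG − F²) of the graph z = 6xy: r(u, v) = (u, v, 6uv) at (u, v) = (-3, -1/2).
K = -9/27889

Coefficients of the first fundamental form: E = 36*v^2 + 1, F = 36*u*v, G = 36*u^2 + 1.
Coefficients of the second fundamental form: L = 0, M = 6/sqrt(36*u^2 + 36*v^2 + 1), N = 0.
Assemble K = (LN − M²)/(EG − F²) = -36/(1296*u^4 + 2592*u^2*v^2 + 72*u^2 + 1296*v^4 + 72*v^2 + 1). At (u, v) = (-3, -1/2): K = -9/27889.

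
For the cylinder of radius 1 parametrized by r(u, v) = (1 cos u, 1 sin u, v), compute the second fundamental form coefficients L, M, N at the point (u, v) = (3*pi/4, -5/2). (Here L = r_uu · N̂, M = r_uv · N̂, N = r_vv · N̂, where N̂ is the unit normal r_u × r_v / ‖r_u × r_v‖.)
L = -1;  M = 0;  N = 0

Compute the unit normal N̂(u, v) = (cos(u), sin(u), 0), and the second partials r_uu, r_uv, r_vv. Take dot products:
  L(u, v) = r_uu · N̂ = -1,
  M(u, v) = r_uv · N̂ = 0,
  N(u, v) = r_vv · N̂ = 0.
Evaluating at (u, v) = (3*pi/4, -5/2):
  L = -1, M = 0, N = 0.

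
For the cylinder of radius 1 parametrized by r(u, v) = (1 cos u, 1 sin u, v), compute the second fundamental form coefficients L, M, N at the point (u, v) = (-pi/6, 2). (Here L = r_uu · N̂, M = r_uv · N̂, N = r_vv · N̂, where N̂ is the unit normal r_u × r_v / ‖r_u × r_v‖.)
L = -1;  M = 0;  N = 0

Compute the unit normal N̂(u, v) = (cos(u), sin(u), 0), and the second partials r_uu, r_uv, r_vv. Take dot products:
  L(u, v) = r_uu · N̂ = -1,
  M(u, v) = r_uv · N̂ = 0,
  N(u, v) = r_vv · N̂ = 0.
Evaluating at (u, v) = (-pi/6, 2):
  L = -1, M = 0, N = 0.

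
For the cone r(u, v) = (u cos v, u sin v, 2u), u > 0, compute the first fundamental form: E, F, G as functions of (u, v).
E = 5;  F = 0;  G = u^2

Compute partials: r_u = (cos(v), sin(v), 2), r_v = (-u*sin(v), u*cos(v), 0). Then
  E = r_u · r_u = 5,
  F = r_u · r_v = 0,
  G = r_v · r_v = u^2.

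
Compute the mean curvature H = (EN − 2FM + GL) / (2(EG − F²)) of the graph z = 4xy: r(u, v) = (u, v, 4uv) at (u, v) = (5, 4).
H = -1280*sqrt(73)/143883

With E = 16*v^2 + 1, F = 16*u*v, G = 16*u^2 + 1, L = 0, M = 4/sqrt(16*u^2 + 16*v^2 + 1), N = 0, assemble
  H = (EN − 2FM + GL) / (2(EG − F²)) = -64*u*v/(16*u^2 + 16*v^2 + 1)^(3/2).
At (u, v) = (5, 4): H = -1280*sqrt(73)/143883.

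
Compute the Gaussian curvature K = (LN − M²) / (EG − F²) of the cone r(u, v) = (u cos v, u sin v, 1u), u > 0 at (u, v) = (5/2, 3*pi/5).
K = 0

Coefficients of the first fundamental form: E = 2, F = 0, G = u^2.
Coefficients of the second fundamental form: L = 0, M = 0, N = sqrt(2)*u^2/(2*Abs(u)).
Assemble K = (LN − M²)/(EG − F²) = 0. At (u, v) = (5/2, 3*pi/5): K = 0.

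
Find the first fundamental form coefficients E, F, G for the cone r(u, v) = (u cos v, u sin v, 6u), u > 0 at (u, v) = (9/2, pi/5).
E = 37;  F = 0;  G = 81/4

Partials: r_u = (cos(v), sin(v), 6), r_v = (-u*sin(v), u*cos(v), 0). As functions of (u, v):
  E = r_u · r_u = 37,
  F = r_u · r_v = 0,
  G = r_v · r_v = u^2.
Evaluating at (u, v) = (9/2, pi/5): E = 37, F = 0, G = 81/4.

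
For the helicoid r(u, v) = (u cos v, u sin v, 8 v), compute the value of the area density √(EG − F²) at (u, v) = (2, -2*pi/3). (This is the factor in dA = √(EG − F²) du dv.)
√(EG − F²)|_{(2, -2*pi/3)} = 2*sqrt(17)

E = 1, F = 0, G = u^2 + 64, so EG − F² = u^2 + 64. Taking the positive square root: √(EG − F²) = sqrt(u^2 + 64). At (u, v) = (2, -2*pi/3): 2*sqrt(17).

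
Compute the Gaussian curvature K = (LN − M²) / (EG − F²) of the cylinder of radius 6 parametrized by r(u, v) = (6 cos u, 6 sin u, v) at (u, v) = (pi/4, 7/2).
K = 0

Coefficients of the first fundamental form: E = 36, F = 0, G = 1.
Coefficients of the second fundamental form: L = -6, M = 0, N = 0.
Assemble K = (LN − M²)/(EG − F²) = 0. At (u, v) = (pi/4, 7/2): K = 0.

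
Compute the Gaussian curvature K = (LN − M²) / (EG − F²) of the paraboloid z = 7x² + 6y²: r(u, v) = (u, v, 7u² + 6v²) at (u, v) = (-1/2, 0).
K = 42/625

Coefficients of the first fundamental form: E = 196*u^2 + 1, F = 168*u*v, G = 144*v^2 + 1.
Coefficients of the second fundamental form: L = 14/sqrt(196*u^2 + 144*v^2 + 1), M = 0, N = 12/sqrt(196*u^2 + 144*v^2 + 1).
Assemble K = (LN − M²)/(EG − F²) = 168/(38416*u^4 + 56448*u^2*v^2 + 392*u^2 + 20736*v^4 + 288*v^2 + 1). At (u, v) = (-1/2, 0): K = 42/625.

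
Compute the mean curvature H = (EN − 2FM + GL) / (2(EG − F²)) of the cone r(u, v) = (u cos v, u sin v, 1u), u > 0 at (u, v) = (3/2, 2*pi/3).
H = sqrt(2)/6

With E = 2, F = 0, G = u^2, L = 0, M = 0, N = sqrt(2)*u^2/(2*Abs(u)), assemble
  H = (EN − 2FM + GL) / (2(EG − F²)) = sqrt(2)/(4*Abs(u)).
At (u, v) = (3/2, 2*pi/3): H = sqrt(2)/6.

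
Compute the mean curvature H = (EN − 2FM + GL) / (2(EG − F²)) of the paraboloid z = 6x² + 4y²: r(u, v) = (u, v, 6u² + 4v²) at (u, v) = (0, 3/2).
H = 874*sqrt(145)/21025

With E = 144*u^2 + 1, F = 96*u*v, G = 64*v^2 + 1, L = 12/sqrt(144*u^2 + 64*v^2 + 1), M = 0, N = 8/sqrt(144*u^2 + 64*v^2 + 1), assemble
  H = (EN − 2FM + GL) / (2(EG − F²)) = 2*(288*u^2 + 192*v^2 + 5)/(144*u^2 + 64*v^2 + 1)^(3/2).
At (u, v) = (0, 3/2): H = 874*sqrt(145)/21025.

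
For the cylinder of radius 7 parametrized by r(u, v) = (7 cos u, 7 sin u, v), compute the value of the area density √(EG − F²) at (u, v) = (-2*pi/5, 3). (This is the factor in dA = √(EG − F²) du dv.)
√(EG − F²)|_{(-2*pi/5, 3)} = 7

E = 49, F = 0, G = 1, so EG − F² = 49. Taking the positive square root: √(EG − F²) = 7. At (u, v) = (-2*pi/5, 3): 7.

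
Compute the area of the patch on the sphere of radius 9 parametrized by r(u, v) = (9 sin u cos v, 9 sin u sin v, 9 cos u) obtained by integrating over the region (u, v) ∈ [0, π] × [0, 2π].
Area = 324*pi

Area = ∫∫ √(EG − F²) du dv with √(EG − F²) = 81*Abs(sin(u)). Integrating over [0, π] × [0, 2π] gives 324*pi.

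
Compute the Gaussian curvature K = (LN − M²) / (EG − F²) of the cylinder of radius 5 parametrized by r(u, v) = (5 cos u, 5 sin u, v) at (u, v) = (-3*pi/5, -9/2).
K = 0

Coefficients of the first fundamental form: E = 25, F = 0, G = 1.
Coefficients of the second fundamental form: L = -5, M = 0, N = 0.
Assemble K = (LN − M²)/(EG − F²) = 0. At (u, v) = (-3*pi/5, -9/2): K = 0.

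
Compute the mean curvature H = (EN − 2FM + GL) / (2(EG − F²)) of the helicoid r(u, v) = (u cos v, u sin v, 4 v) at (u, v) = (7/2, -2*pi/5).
H = 0

With E = 1, F = 0, G = u^2 + 16, L = 0, M = -4/sqrt(u^2 + 16), N = 0, assemble
  H = (EN − 2FM + GL) / (2(EG − F²)) = 0.
At (u, v) = (7/2, -2*pi/5): H = 0.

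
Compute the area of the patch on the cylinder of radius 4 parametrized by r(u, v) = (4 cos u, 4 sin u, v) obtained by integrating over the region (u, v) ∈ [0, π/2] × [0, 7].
Area = 14*pi

Area = ∫∫ √(EG − F²) du dv with √(EG − F²) = 4. Integrating over [0, π/2] × [0, 7] gives 14*pi.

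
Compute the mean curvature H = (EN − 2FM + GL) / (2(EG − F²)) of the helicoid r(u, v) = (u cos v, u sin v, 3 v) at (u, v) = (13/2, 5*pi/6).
H = 0

With E = 1, F = 0, G = u^2 + 9, L = 0, M = -3/sqrt(u^2 + 9), N = 0, assemble
  H = (EN − 2FM + GL) / (2(EG − F²)) = 0.
At (u, v) = (13/2, 5*pi/6): H = 0.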